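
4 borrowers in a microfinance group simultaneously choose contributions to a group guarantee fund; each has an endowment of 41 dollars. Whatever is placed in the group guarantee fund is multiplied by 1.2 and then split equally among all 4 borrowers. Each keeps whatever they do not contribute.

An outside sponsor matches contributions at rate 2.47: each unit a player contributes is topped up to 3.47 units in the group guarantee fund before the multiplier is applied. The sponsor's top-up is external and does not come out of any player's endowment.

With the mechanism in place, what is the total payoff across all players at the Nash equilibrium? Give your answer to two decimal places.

682.90 dollars

The effective private return per unit is now 1.2 × 3.47 / 4 = 1.0410 > 1, so every player's dominant strategy flips to full contribution.
So the Nash equilibrium is full contribution by all 4; the group earns 1.2 × 3.47 × 164 = 682.90.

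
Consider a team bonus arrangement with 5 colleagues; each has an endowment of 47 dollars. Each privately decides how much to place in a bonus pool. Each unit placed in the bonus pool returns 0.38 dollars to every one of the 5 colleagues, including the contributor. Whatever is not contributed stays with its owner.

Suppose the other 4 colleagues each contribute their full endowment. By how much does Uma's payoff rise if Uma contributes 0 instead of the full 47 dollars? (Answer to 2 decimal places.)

29.14 dollars

Switching from a contribution of 47 to 0 lets Uma keep an extra 47 dollars, but lowers the bonus pool by 47, which costs Uma their own share of that drop: 0.38 × 47 = 17.86.
Net gain = 47 − 17.86 = 29.14. The private return per contributed unit (0.38) is below 1, so free-riding is indeed the best response regardless of what the others do.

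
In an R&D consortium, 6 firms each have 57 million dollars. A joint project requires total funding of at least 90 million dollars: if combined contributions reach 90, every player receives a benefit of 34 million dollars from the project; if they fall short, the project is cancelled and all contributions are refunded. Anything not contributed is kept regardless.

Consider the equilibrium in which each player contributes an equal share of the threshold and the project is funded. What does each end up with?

76 million dollars

Equal share of the threshold: 90/6 = 15.
At this profile no one gains by cutting their contribution: any cut drops the total below 90, the project is cancelled, contributions are refunded, and the deviator ends with 57, which is less than 57 − 15 + 34 = 76. Contributing more than 15 just wastes the excess. So contributing exactly 15 is a best response.
Each player's payoff: 57 − 15 + 34 = 76.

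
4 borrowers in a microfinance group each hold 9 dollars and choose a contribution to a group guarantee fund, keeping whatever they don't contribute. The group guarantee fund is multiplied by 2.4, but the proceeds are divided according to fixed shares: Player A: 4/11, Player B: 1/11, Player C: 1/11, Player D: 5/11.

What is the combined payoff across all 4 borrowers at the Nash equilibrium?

Player j's private return per contributed unit is 2.4 × (j's share). Contributing is weakly dominant for j when that share is at least 1/2.4 = 0.4167, and contributing 0 is dominant otherwise.
Only Player D (5/11) clears that bar, contributing 9; the remaining 3 contribute 0. Total contributed: 9.
The group guarantee fund pays out 2.4 × 9 = 21.60 in total (split across the unequal shares, but the aggregate is all that matters for the group sum).
The 3 free-riders keep 9 each, adding 27. Group total = 27 + 21.60 = 48.60.

48.60 dollars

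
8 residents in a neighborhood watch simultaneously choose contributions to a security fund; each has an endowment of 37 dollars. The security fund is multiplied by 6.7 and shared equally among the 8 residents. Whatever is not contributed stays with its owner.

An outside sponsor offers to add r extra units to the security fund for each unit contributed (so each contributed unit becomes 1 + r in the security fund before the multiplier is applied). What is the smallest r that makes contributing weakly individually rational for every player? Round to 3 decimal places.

0.194

With matching at rate r, one contributed unit becomes (1 + r) in the security fund and returns 6.7 × (1 + r) / 8 to the contributor.
Setting this equal to 1: 1 + r = 8/6.7 = 1.1940.
So the minimum matching rate is r = 1.1940 − 1 = 0.194.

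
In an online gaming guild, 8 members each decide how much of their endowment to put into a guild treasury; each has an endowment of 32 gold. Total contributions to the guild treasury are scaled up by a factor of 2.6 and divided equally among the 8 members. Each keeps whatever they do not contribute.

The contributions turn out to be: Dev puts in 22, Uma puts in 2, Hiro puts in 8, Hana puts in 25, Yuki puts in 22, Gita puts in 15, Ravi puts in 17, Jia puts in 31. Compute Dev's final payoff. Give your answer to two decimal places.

56.15 gold

Total contributed: 22 + 2 + 8 + 25 + 22 + 15 + 17 + 31 = 142.
Each receives 2.6 × 142 / 8 = 46.15 from the guild treasury.
Dev keeps 32 − 22 = 10, so Dev's payoff is 10 + 46.15 = 56.15.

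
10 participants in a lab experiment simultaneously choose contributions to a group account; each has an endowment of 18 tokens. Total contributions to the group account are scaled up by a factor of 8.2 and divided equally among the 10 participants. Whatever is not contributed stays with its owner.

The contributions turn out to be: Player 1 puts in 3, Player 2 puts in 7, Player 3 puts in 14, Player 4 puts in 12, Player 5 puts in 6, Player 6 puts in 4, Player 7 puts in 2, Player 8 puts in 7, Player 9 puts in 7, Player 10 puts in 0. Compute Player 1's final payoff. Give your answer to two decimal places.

65.84 tokens

Total contributed: 3 + 7 + 14 + 12 + 6 + 4 + 2 + 7 + 7 + 0 = 62.
Each receives 8.2 × 62 / 10 = 50.84 from the group account.
Player 1 keeps 18 − 3 = 15, so Player 1's payoff is 15 + 50.84 = 65.84.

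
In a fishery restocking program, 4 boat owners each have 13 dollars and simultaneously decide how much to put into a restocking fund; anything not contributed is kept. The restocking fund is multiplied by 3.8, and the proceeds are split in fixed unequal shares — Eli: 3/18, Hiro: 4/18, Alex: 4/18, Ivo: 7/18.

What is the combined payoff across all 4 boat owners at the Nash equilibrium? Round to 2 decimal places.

88.40 dollars

Player j's private return per contributed unit is 3.8 × (j's share). Contributing is weakly dominant for j when that share is at least 1/3.8 = 0.2632, and contributing 0 is dominant otherwise.
The only share above 0.2632 is Ivo's 7/18, contributing 13; the remaining 3 contribute 0. Total contributed: 13.
The restocking fund pays out 3.8 × 13 = 49.40 in total (split across the unequal shares, but the aggregate is all that matters for the group sum).
The 3 free-riders keep 13 each, adding 39. Group total = 39 + 49.40 = 88.40.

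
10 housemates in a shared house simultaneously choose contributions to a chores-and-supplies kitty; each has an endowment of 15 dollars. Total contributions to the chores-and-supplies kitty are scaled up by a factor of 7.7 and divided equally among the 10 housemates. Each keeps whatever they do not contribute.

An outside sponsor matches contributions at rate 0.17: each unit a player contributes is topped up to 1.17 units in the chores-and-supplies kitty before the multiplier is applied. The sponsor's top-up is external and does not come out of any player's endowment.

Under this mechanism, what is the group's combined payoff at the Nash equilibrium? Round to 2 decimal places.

Even with the mechanism, each unit contributed returns only 7.7 × 1.17 / 10 = 0.9009 per unit of net cost, so contributing nothing is still dominant.
Everyone keeps their endowment and the group total is 10 × 15 = 150.

150.00 dollars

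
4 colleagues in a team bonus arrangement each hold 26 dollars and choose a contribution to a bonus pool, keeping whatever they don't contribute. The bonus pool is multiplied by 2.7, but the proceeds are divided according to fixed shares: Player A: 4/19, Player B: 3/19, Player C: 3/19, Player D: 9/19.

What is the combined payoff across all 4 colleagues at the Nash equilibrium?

148.20 dollars

For player j, contributing a unit is worthwhile iff 2.7 × (j's share) ≥ 1, i.e. iff j's share is at least 0.3704.
Player D alone (share 9/19) is above the threshold, contributing 26; the remaining 3 contribute 0. Total contributed: 26.
The bonus pool pays out 2.7 × 26 = 70.20 in total (split across the unequal shares, but the aggregate is all that matters for the group sum).
The 3 free-riders keep 26 each, adding 78. Group total = 78 + 70.20 = 148.20.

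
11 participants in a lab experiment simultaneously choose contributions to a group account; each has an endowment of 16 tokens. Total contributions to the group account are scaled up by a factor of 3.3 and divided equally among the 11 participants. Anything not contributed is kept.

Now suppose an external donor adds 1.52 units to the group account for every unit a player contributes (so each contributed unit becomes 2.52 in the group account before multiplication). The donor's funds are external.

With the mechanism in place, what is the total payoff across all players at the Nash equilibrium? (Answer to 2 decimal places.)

With the mechanism, a contributed unit returns 3.3 × 2.52 / 11 = 0.7560 per unit of net cost — still below 1 — so contributing 0 remains dominant for every player.
At the Nash equilibrium no one contributes; group total payoff = 11 × 16 = 176.

176.00 tokens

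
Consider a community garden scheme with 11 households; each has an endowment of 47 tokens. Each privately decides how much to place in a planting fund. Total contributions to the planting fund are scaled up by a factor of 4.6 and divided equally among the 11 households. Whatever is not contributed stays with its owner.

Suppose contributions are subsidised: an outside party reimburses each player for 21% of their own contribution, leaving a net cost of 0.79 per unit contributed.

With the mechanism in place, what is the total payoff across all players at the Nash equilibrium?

With the mechanism, a contributed unit returns (4.6/11) / 0.79 = 0.5293 per unit of net cost — still below 1 — so contributing 0 remains dominant for every player.
At the Nash equilibrium no one contributes; group total payoff = 11 × 47 = 517.

517.00 tokens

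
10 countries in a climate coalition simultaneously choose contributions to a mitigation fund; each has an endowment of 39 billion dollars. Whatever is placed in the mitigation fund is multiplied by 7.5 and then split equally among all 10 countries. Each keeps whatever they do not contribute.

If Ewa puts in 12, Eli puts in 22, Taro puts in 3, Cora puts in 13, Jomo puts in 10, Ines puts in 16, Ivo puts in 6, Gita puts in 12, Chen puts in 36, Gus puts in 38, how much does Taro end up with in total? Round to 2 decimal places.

162.00 billion dollars

Total contributed: 12 + 22 + 3 + 13 + 10 + 16 + 6 + 12 + 36 + 38 = 168.
Each receives 7.5 × 168 / 10 = 126.00 from the mitigation fund.
Taro keeps 39 − 3 = 36, so Taro's payoff is 36 + 126.00 = 162.00.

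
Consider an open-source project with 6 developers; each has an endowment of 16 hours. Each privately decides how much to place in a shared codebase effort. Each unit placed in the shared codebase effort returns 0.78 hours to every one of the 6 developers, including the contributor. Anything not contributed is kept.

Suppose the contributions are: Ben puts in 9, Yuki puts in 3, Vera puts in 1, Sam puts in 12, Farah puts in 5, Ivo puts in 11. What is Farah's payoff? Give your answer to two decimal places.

42.98 hours

Total contributed: 9 + 3 + 1 + 12 + 5 + 11 = 41.
Each receives 0.78 × 41 = 31.98 from the shared codebase effort.
Farah keeps 16 − 5 = 11, so Farah's payoff is 11 + 31.98 = 42.98.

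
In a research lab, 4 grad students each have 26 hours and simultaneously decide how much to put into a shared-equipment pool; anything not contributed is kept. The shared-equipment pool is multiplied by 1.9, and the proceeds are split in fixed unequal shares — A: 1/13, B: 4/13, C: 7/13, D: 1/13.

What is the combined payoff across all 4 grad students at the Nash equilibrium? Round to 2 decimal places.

127.40 hours

Each unit j contributes comes back to j as 1.9 × (j's share), so j prefers to contribute only if that share exceeds 1/1.9 = 0.5263; otherwise keeping the unit dominates.
C alone (share 7/13) is above the threshold, contributing 26; the remaining 3 contribute 0. Total contributed: 26.
The shared-equipment pool pays out 1.9 × 26 = 49.40 in total (split across the unequal shares, but the aggregate is all that matters for the group sum).
The 3 free-riders keep 26 each, adding 78. Group total = 78 + 49.40 = 127.40.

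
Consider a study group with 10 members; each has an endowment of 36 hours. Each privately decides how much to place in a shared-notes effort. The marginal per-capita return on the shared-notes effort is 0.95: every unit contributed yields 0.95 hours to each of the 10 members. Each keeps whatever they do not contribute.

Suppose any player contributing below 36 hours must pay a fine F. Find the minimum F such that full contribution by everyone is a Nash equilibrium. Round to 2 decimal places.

1.80 hours

Given the others contribute fully, the best deviation is to contribute 0 (any partial contribution still incurs the fine and gives up units whose private return 0.95 is below 1).
Deviating from 36 to 0 saves 36 hours but forfeits the deviator's share of the drop in the shared-notes effort: 0.95 × 36 = 34.20.
So the deviation gain is 36 − 34.20 = 1.80, and the fine must be at least 1.80 hours to wipe it out.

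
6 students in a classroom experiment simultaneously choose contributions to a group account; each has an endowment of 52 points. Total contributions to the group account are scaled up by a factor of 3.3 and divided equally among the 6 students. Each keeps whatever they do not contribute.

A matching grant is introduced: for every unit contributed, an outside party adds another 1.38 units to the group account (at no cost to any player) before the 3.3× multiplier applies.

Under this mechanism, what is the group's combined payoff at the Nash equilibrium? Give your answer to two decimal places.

Under the mechanism each unit contributed yields 3.3 × 2.38 / 6 = 1.3090 back to its contributor per unit of net cost, which exceeds 1, making full contribution the dominant choice for everyone.
So the Nash equilibrium is full contribution by all 6; the group earns 3.3 × 2.38 × 312 = 2450.45.

2450.45 points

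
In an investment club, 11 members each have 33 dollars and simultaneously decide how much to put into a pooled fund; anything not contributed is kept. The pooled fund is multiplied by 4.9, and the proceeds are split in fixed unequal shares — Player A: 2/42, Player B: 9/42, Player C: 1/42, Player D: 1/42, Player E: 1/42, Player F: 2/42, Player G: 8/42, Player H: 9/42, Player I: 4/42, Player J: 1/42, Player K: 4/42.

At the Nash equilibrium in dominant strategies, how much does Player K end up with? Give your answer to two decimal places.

A player with share s gets back 4.9·s per unit contributed, so full contribution is dominant for anyone with s > 1/4.9 = 0.2041 and zero contribution is dominant for anyone below.
Player B and Player H are above the threshold, contributing 33 each; the remaining 9 contribute 0. Total contributed: 66.
Player K keeps 33 and receives 4.9 × 66 × 4/42 = 30.80 from the pooled fund, for a payoff of 63.80.

63.80 dollars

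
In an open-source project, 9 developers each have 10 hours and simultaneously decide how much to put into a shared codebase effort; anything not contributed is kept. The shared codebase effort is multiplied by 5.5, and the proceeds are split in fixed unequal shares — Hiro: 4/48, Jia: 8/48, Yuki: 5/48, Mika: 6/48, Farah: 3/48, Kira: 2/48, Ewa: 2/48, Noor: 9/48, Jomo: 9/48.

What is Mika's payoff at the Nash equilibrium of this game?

23.75 hours

Player j's private return per contributed unit is 5.5 × (j's share). Contributing is weakly dominant for j when that share is at least 1/5.5 = 0.1818, and contributing 0 is dominant otherwise.
The shares above 0.1818 belong to Noor and Jomo, contributing 10 each; the remaining 7 contribute 0. Total contributed: 20.
Mika keeps 10 and receives 5.5 × 20 × 6/48 = 13.75 from the shared codebase effort, for a payoff of 23.75.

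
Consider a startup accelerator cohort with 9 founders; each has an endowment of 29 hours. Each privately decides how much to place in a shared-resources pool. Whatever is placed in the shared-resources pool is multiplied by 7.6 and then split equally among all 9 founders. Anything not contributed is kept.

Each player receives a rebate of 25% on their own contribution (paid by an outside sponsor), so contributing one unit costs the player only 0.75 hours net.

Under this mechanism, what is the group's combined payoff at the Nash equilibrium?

2048.85 hours

With the mechanism, a contributed unit returns (7.6/9) / 0.75 = 1.1259 per unit of net cost to the contributor — now above 1 — so contributing fully is weakly dominant for every player.
So the Nash equilibrium is full contribution by all 9; the group earns 9 × (29 × 0.25 + 7.6 × 29) = 2048.85.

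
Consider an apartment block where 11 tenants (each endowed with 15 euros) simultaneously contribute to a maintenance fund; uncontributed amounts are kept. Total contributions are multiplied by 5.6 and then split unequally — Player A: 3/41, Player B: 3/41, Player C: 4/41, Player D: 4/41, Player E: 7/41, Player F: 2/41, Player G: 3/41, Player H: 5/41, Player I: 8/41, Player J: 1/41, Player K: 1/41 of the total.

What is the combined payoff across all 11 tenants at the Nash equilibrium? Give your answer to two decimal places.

Each unit j contributes comes back to j as 5.6 × (j's share), so j prefers to contribute only if that share exceeds 1/5.6 = 0.1786; otherwise keeping the unit dominates.
The only share above 0.1786 is Player I's 8/41, contributing 15; the remaining 10 contribute 0. Total contributed: 15.
The maintenance fund pays out 5.6 × 15 = 84.00 in total (split across the unequal shares, but the aggregate is all that matters for the group sum).
The 10 free-riders keep 15 each, adding 150. Group total = 150 + 84.00 = 234.00.

234.00 euros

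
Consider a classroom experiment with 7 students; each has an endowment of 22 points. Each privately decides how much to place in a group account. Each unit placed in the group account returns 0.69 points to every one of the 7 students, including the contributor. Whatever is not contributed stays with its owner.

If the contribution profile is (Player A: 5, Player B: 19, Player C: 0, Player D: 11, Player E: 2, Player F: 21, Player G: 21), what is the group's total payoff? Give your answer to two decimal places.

Total contributed: 5 + 19 + 0 + 11 + 2 + 21 + 21 = 79; total kept: 7 × 22 − 79 = 75.
The group account pays out 0.69 × 7 × 79 = 381.57 in aggregate.
Group total = 75 + 381.57 = 456.57.

456.57 points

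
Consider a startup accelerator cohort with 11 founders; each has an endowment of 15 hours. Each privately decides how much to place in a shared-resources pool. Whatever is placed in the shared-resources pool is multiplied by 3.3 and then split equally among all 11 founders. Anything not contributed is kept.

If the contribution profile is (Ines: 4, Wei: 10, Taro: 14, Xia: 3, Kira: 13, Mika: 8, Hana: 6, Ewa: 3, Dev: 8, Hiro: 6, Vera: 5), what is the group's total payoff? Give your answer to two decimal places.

Total contributed: 4 + 10 + 14 + 3 + 13 + 8 + 6 + 3 + 8 + 6 + 5 = 80; total kept: 11 × 15 − 80 = 85.
The shared-resources pool pays out 3.3 × 80 = 264.00 in aggregate.
Group total = 85 + 264.00 = 349.00.

349.00 hours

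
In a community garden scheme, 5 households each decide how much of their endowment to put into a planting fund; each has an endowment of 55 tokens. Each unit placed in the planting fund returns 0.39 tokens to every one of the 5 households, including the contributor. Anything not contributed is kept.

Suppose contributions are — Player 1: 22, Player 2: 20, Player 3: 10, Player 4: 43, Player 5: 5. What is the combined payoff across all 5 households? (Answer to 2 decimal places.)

370.00 tokens

Total contributed: 22 + 20 + 10 + 43 + 5 = 100; total kept: 5 × 55 − 100 = 175.
The planting fund pays out 0.39 × 5 × 100 = 195.00 in aggregate.
Group total = 175 + 195.00 = 370.00.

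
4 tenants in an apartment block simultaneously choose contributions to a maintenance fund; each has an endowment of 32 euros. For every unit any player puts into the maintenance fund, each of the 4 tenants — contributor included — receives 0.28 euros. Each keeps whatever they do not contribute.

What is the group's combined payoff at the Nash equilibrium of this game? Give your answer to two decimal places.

The private return per contributed unit is 0.28 < 1, so contributing 0 is dominant for every player. At the Nash equilibrium everyone keeps their 32, and the group total is 4 × 32 = 128.

128.00 euros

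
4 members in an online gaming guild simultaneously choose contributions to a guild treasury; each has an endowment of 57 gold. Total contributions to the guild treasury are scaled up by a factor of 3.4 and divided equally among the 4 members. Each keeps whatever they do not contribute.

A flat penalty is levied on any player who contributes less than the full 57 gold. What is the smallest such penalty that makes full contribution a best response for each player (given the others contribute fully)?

Given the others contribute fully, the best deviation is to contribute 0 (any partial contribution still incurs the fine and gives up units whose private return 0.8500 is below 1).
Deviating from 57 to 0 saves 57 gold but forfeits the deviator's share of the drop in the guild treasury: 3.4/4 × 57 = 48.45.
So the deviation gain is 57 − 48.45 = 8.55, and the fine must be at least 8.55 gold to wipe it out.

8.55 gold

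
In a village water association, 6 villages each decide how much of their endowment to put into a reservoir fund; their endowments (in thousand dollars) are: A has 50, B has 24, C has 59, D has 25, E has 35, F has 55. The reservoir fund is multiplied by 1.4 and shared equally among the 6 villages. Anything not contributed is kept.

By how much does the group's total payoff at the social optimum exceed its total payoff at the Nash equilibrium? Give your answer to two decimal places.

99.20 thousand dollars

The private return per contributed unit is 1.4/6 = 0.2333 < 1 for every player regardless of endowment, so the Nash equilibrium is zero contribution and the group total is Σ E_j = 50 + 24 + 59 + 25 + 35 + 55 = 248.
Each contributed unit returns 1.400 to the group, so the social optimum is full contribution by everyone: group total = 1.400 × 248 = 347.20.
Efficiency loss = (1.400 − 1) × 248 = 99.20.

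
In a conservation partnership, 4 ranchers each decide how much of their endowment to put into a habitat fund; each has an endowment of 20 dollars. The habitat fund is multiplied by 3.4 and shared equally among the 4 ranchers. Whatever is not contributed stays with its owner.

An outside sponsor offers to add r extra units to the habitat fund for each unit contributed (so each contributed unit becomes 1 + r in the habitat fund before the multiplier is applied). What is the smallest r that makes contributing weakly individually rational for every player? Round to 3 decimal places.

With matching at rate r, one contributed unit becomes (1 + r) in the habitat fund and returns 3.4 × (1 + r) / 4 to the contributor.
Setting this equal to 1: 1 + r = 4/3.4 = 1.1765.
So the minimum matching rate is r = 1.1765 − 1 = 0.176.

0.176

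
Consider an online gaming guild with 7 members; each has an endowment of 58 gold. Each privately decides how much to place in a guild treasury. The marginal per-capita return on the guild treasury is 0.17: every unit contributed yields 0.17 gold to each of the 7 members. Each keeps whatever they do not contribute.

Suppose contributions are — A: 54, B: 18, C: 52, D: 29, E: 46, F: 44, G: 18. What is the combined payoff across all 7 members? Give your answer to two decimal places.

Total contributed: 54 + 18 + 52 + 29 + 46 + 44 + 18 = 261; total kept: 7 × 58 − 261 = 145.
The guild treasury pays out 0.17 × 7 × 261 = 310.59 in aggregate.
Group total = 145 + 310.59 = 455.59.

455.59 gold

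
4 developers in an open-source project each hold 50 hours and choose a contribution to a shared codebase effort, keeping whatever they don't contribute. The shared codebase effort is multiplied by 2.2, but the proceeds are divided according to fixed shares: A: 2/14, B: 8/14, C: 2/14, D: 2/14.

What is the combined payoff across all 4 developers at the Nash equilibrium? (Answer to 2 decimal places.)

260.00 hours

For player j, contributing a unit is worthwhile iff 2.2 × (j's share) ≥ 1, i.e. iff j's share is at least 0.4545.
Only B (8/14) clears that bar, contributing 50; the remaining 3 contribute 0. Total contributed: 50.
The shared codebase effort pays out 2.2 × 50 = 110.00 in total (split across the unequal shares, but the aggregate is all that matters for the group sum).
The 3 free-riders keep 50 each, adding 150. Group total = 150 + 110.00 = 260.00.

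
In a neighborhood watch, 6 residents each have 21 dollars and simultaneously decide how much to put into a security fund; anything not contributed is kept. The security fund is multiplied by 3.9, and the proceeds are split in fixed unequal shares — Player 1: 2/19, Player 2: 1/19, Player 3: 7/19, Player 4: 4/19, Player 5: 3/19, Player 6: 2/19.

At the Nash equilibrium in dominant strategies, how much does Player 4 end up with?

38.24 dollars

Player j's private return per contributed unit is 3.9 × (j's share). Contributing is weakly dominant for j when that share is at least 1/3.9 = 0.2564, and contributing 0 is dominant otherwise.
Player 3 alone (share 7/19) is above the threshold, contributing 21; the remaining 5 contribute 0. Total contributed: 21.
Player 4 keeps 21 and receives 3.9 × 21 × 4/19 = 17.24 from the security fund, for a payoff of 38.24.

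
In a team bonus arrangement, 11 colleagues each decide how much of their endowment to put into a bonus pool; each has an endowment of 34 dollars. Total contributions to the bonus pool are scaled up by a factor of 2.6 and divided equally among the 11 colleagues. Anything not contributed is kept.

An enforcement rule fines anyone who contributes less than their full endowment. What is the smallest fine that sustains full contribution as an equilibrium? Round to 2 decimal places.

25.96 dollars

Given the others contribute fully, the best deviation is to contribute 0 (any partial contribution still incurs the fine and gives up units whose private return 0.2364 is below 1).
Deviating from 34 to 0 saves 34 dollars but forfeits the deviator's share of the drop in the bonus pool: 2.6/11 × 34 = 8.04.
So the deviation gain is 34 − 8.04 = 25.96, and the fine must be at least 25.96 dollars to wipe it out.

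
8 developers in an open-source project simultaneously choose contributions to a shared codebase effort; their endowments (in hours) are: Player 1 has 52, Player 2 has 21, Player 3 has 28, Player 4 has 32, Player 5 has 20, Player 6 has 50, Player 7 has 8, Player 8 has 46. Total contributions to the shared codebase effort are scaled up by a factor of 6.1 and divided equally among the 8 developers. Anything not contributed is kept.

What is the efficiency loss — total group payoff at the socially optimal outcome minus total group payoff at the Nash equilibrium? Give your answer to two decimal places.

The private return per contributed unit is 6.1/8 = 0.7625 < 1 for every player regardless of endowment, so the Nash equilibrium is zero contribution and the group total is Σ E_j = 52 + 21 + 28 + 32 + 20 + 50 + 8 + 46 = 257.
Each contributed unit returns 6.100 to the group, so the social optimum is full contribution by everyone: group total = 6.100 × 257 = 1567.70.
Efficiency loss = (6.100 − 1) × 257 = 1310.70.

1310.70 hours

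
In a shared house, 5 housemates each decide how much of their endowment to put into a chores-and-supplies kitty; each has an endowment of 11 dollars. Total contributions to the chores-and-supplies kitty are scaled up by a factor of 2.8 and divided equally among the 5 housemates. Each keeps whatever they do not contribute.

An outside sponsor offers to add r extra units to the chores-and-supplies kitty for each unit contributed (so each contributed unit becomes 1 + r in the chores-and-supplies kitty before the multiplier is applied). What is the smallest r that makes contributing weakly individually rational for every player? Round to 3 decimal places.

0.786

With matching at rate r, one contributed unit becomes (1 + r) in the chores-and-supplies kitty and returns 2.8 × (1 + r) / 5 to the contributor.
Setting this equal to 1: 1 + r = 5/2.8 = 1.7857.
So the minimum matching rate is r = 1.7857 − 1 = 0.786.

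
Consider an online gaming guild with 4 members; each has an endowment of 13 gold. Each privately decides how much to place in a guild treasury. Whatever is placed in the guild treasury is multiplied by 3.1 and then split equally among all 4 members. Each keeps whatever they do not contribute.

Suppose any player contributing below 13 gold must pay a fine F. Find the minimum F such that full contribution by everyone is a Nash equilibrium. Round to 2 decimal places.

2.93 gold

Given the others contribute fully, the best deviation is to contribute 0 (any partial contribution still incurs the fine and gives up units whose private return 0.7750 is below 1).
Deviating from 13 to 0 saves 13 gold but forfeits the deviator's share of the drop in the guild treasury: 3.1/4 × 13 = 10.07.
So the deviation gain is 13 − 10.07 = 2.93, and the fine must be at least 2.93 gold to wipe it out.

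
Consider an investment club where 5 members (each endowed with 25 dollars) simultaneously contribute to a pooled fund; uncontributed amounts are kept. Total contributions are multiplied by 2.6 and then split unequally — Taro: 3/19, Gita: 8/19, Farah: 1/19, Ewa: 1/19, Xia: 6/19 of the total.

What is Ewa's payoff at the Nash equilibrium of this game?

Each unit j contributes comes back to j as 2.6 × (j's share), so j prefers to contribute only if that share exceeds 1/2.6 = 0.3846; otherwise keeping the unit dominates.
The only share above 0.3846 is Gita's 8/19, contributing 25; the remaining 4 contribute 0. Total contributed: 25.
Ewa keeps 25 and receives 2.6 × 25 × 1/19 = 3.42 from the pooled fund, for a payoff of 28.42.

28.42 dollars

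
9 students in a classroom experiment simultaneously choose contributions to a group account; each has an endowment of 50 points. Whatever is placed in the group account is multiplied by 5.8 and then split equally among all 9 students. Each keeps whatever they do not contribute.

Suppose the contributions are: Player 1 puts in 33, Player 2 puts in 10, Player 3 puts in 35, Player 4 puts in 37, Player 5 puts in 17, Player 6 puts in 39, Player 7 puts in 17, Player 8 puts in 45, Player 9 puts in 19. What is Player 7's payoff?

Total contributed: 33 + 10 + 35 + 37 + 17 + 39 + 17 + 45 + 19 = 252.
Each receives 5.8 × 252 / 9 = 162.40 from the group account.
Player 7 keeps 50 − 17 = 33, so Player 7's payoff is 33 + 162.40 = 195.40.

195.40 points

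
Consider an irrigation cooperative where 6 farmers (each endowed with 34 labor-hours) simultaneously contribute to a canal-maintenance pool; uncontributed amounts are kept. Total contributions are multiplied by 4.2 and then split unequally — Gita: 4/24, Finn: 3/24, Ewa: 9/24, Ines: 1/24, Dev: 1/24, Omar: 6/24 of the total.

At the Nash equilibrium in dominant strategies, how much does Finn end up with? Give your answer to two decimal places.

A player with share s gets back 4.2·s per unit contributed, so full contribution is dominant for anyone with s > 1/4.2 = 0.2381 and zero contribution is dominant for anyone below.
Ewa and Omar are above the threshold, contributing 34 each; the remaining 4 contribute 0. Total contributed: 68.
Finn keeps 34 and receives 4.2 × 68 × 3/24 = 35.70 from the canal-maintenance pool, for a payoff of 69.70.

69.70 labor-hours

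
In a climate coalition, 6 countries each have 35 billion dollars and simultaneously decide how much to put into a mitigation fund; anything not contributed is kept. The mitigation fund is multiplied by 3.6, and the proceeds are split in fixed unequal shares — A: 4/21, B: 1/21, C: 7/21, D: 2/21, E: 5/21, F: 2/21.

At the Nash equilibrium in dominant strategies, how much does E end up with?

Player j's private return per contributed unit is 3.6 × (j's share). Contributing is weakly dominant for j when that share is at least 1/3.6 = 0.2778, and contributing 0 is dominant otherwise.
C alone (share 7/21) is above the threshold, contributing 35; the remaining 5 contribute 0. Total contributed: 35.
E keeps 35 and receives 3.6 × 35 × 5/21 = 30.00 from the mitigation fund, for a payoff of 65.00.

65.00 billion dollars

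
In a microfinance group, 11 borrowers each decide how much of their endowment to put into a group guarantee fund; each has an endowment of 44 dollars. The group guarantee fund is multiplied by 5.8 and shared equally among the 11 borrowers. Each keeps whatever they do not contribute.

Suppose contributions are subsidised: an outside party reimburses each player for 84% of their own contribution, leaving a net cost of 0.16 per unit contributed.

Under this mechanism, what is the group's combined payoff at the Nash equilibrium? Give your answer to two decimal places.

Under the mechanism each unit contributed yields (5.8/11) / 0.16 = 3.2955 back to its contributor per unit of net cost, which exceeds 1, making full contribution the dominant choice for everyone.
At the Nash equilibrium everyone contributes 44. Group total payoff = 11 × (44 × 0.84 + 5.8 × 44) = 3213.76.

3213.76 dollars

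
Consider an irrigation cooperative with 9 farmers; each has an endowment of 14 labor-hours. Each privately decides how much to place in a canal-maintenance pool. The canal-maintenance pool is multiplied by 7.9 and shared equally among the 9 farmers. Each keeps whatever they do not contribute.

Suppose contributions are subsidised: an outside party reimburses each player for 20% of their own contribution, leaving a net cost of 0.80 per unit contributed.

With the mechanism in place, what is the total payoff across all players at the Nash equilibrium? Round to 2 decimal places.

Under the mechanism each unit contributed yields (7.9/9) / 0.80 = 1.0972 back to its contributor per unit of net cost, which exceeds 1, making full contribution the dominant choice for everyone.
So the Nash equilibrium is full contribution by all 9; the group earns 9 × (14 × 0.20 + 7.9 × 14) = 1020.60.

1020.60 labor-hours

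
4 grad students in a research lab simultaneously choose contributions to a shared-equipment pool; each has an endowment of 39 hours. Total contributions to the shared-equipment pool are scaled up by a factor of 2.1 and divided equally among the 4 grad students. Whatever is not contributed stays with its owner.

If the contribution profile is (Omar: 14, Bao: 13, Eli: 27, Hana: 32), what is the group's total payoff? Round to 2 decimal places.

Total contributed: 14 + 13 + 27 + 32 = 86; total kept: 4 × 39 − 86 = 70.
The shared-equipment pool pays out 2.1 × 86 = 180.60 in aggregate.
Group total = 70 + 180.60 = 250.60.

250.60 hours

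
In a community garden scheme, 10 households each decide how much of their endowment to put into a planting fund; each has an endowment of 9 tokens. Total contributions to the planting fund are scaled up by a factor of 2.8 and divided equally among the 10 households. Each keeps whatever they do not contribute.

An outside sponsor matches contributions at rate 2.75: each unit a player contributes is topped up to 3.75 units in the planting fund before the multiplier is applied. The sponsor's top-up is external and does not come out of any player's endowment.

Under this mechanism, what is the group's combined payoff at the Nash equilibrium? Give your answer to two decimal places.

Under the mechanism each unit contributed yields 2.8 × 3.75 / 10 = 1.0500 back to its contributor per unit of net cost, which exceeds 1, making full contribution the dominant choice for everyone.
At the Nash equilibrium everyone contributes 9. Group total payoff = 2.8 × 3.75 × 90 = 945.00.

945.00 tokens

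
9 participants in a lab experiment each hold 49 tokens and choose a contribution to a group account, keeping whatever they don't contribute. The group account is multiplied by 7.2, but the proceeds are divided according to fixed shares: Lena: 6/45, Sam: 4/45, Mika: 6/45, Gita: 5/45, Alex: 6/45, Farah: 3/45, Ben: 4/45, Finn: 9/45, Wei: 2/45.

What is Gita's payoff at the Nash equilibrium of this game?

88.20 tokens

A player with share s gets back 7.2·s per unit contributed, so full contribution is dominant for anyone with s > 1/7.2 = 0.1389 and zero contribution is dominant for anyone below.
Only Finn (9/45) clears that bar, contributing 49; the remaining 8 contribute 0. Total contributed: 49.
Gita keeps 49 and receives 7.2 × 49 × 5/45 = 39.20 from the group account, for a payoff of 88.20.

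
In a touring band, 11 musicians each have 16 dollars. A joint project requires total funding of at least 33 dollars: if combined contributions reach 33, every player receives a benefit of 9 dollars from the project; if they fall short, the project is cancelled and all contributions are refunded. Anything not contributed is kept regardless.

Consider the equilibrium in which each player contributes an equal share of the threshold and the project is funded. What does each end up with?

22 dollars

Equal share of the threshold: 33/11 = 3.
At this profile no one gains by cutting their contribution: any cut drops the total below 33, the project is cancelled, contributions are refunded, and the deviator ends with 16, which is less than 16 − 3 + 9 = 22. Contributing more than 3 just wastes the excess. So contributing exactly 3 is a best response.
Each player's payoff: 16 − 3 + 9 = 22.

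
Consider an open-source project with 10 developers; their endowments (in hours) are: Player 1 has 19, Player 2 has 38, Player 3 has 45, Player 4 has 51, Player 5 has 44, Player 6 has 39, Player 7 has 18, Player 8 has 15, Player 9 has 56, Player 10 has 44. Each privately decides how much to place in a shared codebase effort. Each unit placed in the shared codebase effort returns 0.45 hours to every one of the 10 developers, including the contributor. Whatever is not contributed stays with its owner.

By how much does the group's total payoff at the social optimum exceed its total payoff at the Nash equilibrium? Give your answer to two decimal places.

The private return per contributed unit is 0.45 < 1 for everyone, so the Nash equilibrium is zero contribution and the group total is Σ E_j = 19 + 38 + 45 + 51 + 44 + 39 + 18 + 15 + 56 + 44 = 369.
Each contributed unit returns 4.500 to the group, so the social optimum is full contribution by everyone: group total = 4.500 × 369 = 1660.50.
Efficiency loss = (4.500 − 1) × 369 = 1291.50.

1291.50 hours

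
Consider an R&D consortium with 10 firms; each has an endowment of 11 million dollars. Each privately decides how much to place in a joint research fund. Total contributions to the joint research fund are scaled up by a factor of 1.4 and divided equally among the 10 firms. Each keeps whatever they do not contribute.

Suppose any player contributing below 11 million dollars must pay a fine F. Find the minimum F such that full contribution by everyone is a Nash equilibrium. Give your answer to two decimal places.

9.46 million dollars

Given the others contribute fully, the best deviation is to contribute 0 (any partial contribution still incurs the fine and gives up units whose private return 0.1400 is below 1).
Deviating from 11 to 0 saves 11 million dollars but forfeits the deviator's share of the drop in the joint research fund: 1.4/10 × 11 = 1.54.
So the deviation gain is 11 − 1.54 = 9.46, and the fine must be at least 9.46 million dollars to wipe it out.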